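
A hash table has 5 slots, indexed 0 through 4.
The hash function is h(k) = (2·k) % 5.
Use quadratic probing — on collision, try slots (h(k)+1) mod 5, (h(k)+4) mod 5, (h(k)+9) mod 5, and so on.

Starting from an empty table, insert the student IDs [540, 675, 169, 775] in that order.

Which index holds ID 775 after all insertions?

Insert 540: h=0, slot 0 empty → index 0.
Insert 675: h=0, slot 0 occupied → index 1.
Insert 169: h=3, slot 3 empty → index 3.
Insert 775: h=0, slots 0,1 occupied → index 4.
Table: [540, 675, ., 169, 775]

4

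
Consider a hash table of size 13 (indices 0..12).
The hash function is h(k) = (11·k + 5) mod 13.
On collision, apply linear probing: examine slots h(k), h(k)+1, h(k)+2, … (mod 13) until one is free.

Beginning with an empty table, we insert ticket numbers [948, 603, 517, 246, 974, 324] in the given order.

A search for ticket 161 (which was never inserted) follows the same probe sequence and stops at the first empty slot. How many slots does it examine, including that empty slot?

Insert 948: h=7, slot 7 empty → index 7.
Insert 603: h=8, slot 8 empty → index 8.
Insert 517: h=11, slot 11 empty → index 11.
Insert 246: h=7, slots 7,8 occupied → index 9.
Insert 974: h=7, slots 7,8,9 occupied → index 10.
Insert 324: h=7, slots 7,8,9,10,11 occupied → index 12.
Table: [—, —, —, —, —, —, —, 948, 603, 246, 974, 517, 324]
Lookup 161: h=8, probe 8,9,10,11,12,0 → slot 0 empty, not found.

6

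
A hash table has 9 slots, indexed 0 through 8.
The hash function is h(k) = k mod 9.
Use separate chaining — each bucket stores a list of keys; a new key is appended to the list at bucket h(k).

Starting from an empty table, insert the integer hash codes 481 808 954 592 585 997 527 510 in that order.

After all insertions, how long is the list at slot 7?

3

481 -> bucket 4
808 -> bucket 7
954 -> bucket 0
592 -> bucket 7 (collision)
585 -> bucket 0 (collision)
997 -> bucket 7 (collision)
527 -> bucket 5
510 -> bucket 6
Final buckets:
0: 954 -> 585
1: .
2: .
3: .
4: 481
5: 527
6: 510
7: 808 -> 592 -> 997
8: .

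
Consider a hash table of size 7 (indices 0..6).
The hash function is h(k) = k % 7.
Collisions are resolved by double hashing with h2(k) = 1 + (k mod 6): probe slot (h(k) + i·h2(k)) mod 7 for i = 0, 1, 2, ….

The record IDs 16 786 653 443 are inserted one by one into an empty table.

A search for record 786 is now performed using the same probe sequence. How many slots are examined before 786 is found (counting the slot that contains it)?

2

16: h=2 → slot 2
786: h=2, h2=1, probe 2,3 → slot 3
653: h=2, h2=6, probe 2,1 → slot 1
443: h=2, h2=6, probe 2,1,0 → slot 0
Table: [443, 653, 16, 786, _, _, _]
Lookup 786: h=2, h2=1, probe 2,3 → found at 3.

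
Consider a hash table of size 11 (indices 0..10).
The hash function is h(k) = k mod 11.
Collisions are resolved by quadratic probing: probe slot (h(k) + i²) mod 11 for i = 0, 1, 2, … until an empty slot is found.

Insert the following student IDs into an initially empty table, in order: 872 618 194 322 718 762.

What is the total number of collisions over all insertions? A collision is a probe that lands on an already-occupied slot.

8

872 hashes to 3; slot 3 is free => place at 3.
618 hashes to 2; slot 2 is free => place at 2.
194 hashes to 7; slot 7 is free => place at 7.
322 hashes to 3; 3 taken => place at 4.
718 hashes to 3; 3,4,7 taken => place at 1.
762 hashes to 3; 3,4,7,1 taken => place at 8.
Table: [—, 718, 618, 872, 322, —, —, 194, 762, —, —]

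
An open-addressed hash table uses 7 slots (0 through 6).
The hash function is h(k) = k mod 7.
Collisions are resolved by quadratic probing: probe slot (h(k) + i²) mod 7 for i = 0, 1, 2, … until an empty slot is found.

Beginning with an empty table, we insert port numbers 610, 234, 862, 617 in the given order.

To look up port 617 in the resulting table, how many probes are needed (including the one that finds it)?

3

Insert 610: h=1, slot 1 empty → index 1.
Insert 234: h=3, slot 3 empty → index 3.
Insert 862: h=1, slot 1 occupied → index 2.
Insert 617: h=1, slots 1,2 occupied → index 5.
Table: [—, 610, 862, 234, —, 617, —]
Lookup 617: h=1, probe 1,2,5 → found at 5.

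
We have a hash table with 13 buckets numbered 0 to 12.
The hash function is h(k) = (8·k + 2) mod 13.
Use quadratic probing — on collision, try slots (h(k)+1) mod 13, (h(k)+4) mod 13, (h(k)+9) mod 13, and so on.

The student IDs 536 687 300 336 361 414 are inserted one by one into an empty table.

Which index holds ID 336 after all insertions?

Insert 536: h=0, slot 0 empty => index 0.
Insert 687: h=12, slot 12 empty => index 12.
Insert 300: h=10, slot 10 empty => index 10.
Insert 336: h=12, slots 12,0 occupied => index 3.
Insert 361: h=4, slot 4 empty => index 4.
Insert 414: h=12, slots 12,0,3 occupied => index 8.
Table: [536, -, -, 336, 361, -, -, -, 414, -, 300, -, 687]

3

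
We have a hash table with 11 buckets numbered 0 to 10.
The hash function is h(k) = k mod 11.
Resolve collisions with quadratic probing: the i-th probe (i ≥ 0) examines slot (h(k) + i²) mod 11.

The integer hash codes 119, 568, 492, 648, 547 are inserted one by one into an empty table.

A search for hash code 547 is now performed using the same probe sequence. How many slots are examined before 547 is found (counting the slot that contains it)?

119: h=9 => slot 9
568: h=7 => slot 7
492: h=8 => slot 8
648: h=10 => slot 10
547: h=8, probe 8,9,1 => slot 1
Table: [—, 547, —, —, —, —, —, 568, 492, 119, 648]
Lookup 547: h=8, probe 8,9,1 → found at 1.

3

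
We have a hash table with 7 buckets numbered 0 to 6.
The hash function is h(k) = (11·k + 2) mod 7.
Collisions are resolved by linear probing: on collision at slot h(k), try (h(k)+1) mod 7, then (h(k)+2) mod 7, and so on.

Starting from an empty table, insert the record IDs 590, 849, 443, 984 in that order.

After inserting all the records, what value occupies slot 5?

443

590 hashes to 3; slot 3 is free → place at 3.
849 hashes to 3; 3 taken → place at 4.
443 hashes to 3; 3,4 taken → place at 5.
984 hashes to 4; 4,5 taken → place at 6.
Table: [_, _, _, 590, 849, 443, 984]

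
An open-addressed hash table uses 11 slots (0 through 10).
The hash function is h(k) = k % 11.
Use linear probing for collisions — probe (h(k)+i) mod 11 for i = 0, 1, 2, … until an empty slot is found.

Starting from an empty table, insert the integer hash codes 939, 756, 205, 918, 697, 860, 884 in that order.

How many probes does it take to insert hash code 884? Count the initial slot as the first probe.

939: h=4 -> slot 4
756: h=8 -> slot 8
205: h=7 -> slot 7
918: h=5 -> slot 5
697: h=4, probe 4,5,6 -> slot 6
860: h=2 -> slot 2
884: h=4, probe 4,5,6,7,8,9 -> slot 9
Table: [., ., 860, ., 939, 918, 697, 205, 756, 884, .]

6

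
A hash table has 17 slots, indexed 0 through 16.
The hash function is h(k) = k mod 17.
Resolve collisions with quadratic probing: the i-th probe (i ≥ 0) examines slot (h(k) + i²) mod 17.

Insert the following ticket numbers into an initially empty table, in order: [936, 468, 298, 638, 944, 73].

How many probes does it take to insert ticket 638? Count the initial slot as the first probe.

Insert 936: h=1, slot 1 empty => index 1.
Insert 468: h=9, slot 9 empty => index 9.
Insert 298: h=9, slot 9 occupied => index 10.
Insert 638: h=9, slots 9,10 occupied => index 13.
Insert 944: h=9, slots 9,10,13,1 occupied => index 8.
Insert 73: h=5, slot 5 empty => index 5.
Table: [∅, 936, ∅, ∅, ∅, 73, ∅, ∅, 944, 468, 298, ∅, ∅, 638, ∅, ∅, ∅]

3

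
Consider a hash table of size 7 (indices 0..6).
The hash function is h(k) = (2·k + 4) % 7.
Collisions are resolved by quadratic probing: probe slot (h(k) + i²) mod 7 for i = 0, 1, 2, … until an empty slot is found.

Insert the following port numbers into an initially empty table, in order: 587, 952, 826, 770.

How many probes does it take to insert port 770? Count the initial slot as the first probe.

3

Insert 587: h=2, slot 2 empty => index 2.
Insert 952: h=4, slot 4 empty => index 4.
Insert 826: h=4, slot 4 occupied => index 5.
Insert 770: h=4, slots 4,5 occupied => index 1.
Table: [., 770, 587, ., 952, 826, .]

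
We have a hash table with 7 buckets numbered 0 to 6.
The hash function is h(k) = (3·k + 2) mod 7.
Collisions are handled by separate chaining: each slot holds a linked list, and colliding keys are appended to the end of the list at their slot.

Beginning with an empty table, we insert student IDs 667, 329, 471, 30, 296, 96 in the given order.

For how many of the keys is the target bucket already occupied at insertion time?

3

Insert 667: h=1, bucket 1 empty → new chain.
Insert 329: h=2, bucket 2 empty → new chain.
Insert 471: h=1, bucket 1 nonempty → append to chain.
Insert 30: h=1, bucket 1 nonempty → append to chain.
Insert 296: h=1, bucket 1 nonempty → append to chain.
Insert 96: h=3, bucket 3 empty → new chain.
Final buckets:
0: _
1: 667 -> 471 -> 30 -> 296
2: 329
3: 96
4: _
5: _
6: _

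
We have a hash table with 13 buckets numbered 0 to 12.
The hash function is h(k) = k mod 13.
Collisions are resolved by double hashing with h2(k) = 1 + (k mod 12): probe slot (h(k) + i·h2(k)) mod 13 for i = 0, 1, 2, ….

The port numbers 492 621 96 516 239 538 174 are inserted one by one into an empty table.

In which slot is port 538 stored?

3

492 hashes to 11; slot 11 is free => place at 11.
621 hashes to 10; slot 10 is free => place at 10.
96 hashes to 5; slot 5 is free => place at 5.
516 hashes to 9; slot 9 is free => place at 9.
239 hashes to 5, h2=12; 5 taken => place at 4.
538 hashes to 5, h2=11; 5 taken => place at 3.
174 hashes to 5, h2=7; 5 taken => place at 12.
Table: [., ., ., 538, 239, 96, ., ., ., 516, 621, 492, 174]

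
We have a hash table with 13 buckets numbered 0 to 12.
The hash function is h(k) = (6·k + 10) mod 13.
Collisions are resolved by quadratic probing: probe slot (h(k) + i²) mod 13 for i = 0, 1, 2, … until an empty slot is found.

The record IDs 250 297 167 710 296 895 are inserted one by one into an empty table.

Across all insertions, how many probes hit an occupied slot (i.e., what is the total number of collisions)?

4

Insert 250: h=2, slot 2 empty => index 2.
Insert 297: h=11, slot 11 empty => index 11.
Insert 167: h=11, slot 11 occupied => index 12.
Insert 710: h=6, slot 6 empty => index 6.
Insert 296: h=5, slot 5 empty => index 5.
Insert 895: h=11, slots 11,12,2 occupied => index 7.
Table: [—, —, 250, —, —, 296, 710, 895, —, —, —, 297, 167]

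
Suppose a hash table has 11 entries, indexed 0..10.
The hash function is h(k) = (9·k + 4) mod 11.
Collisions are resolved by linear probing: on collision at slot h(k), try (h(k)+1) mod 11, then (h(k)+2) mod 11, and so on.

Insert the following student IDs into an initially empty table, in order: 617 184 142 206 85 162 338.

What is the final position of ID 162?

617 hashes to 2; slot 2 is free → place at 2.
184 hashes to 10; slot 10 is free → place at 10.
142 hashes to 6; slot 6 is free → place at 6.
206 hashes to 10; 10 taken → place at 0.
85 hashes to 10; 10,0 taken → place at 1.
162 hashes to 10; 10,0,1,2 taken → place at 3.
338 hashes to 10; 10,0,1,2,3 taken → place at 4.
Table: [206, 85, 617, 162, 338, ∅, 142, ∅, ∅, ∅, 184]

3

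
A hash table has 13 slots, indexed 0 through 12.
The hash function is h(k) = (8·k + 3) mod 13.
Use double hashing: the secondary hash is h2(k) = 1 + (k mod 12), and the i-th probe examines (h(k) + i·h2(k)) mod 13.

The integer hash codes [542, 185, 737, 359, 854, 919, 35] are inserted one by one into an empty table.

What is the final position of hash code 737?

3

Insert 542: h=10, slot 10 empty => index 10.
Insert 185: h=1, slot 1 empty => index 1.
Insert 737: h=10, h2=6, slot 10 occupied => index 3.
Insert 359: h=2, slot 2 empty => index 2.
Insert 854: h=10, h2=3, slot 10 occupied => index 0.
Insert 919: h=10, h2=8, slot 10 occupied => index 5.
Insert 35: h=10, h2=12, slot 10 occupied => index 9.
Table: [854, 185, 359, 737, ., 919, ., ., ., 35, 542, ., .]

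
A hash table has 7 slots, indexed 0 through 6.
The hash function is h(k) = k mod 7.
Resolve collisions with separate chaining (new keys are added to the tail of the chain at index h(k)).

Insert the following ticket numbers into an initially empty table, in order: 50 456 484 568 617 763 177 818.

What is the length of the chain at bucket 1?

5

Insert 50: h=1, bucket 1 empty -> new chain.
Insert 456: h=1, bucket 1 nonempty -> append to chain.
Insert 484: h=1, bucket 1 nonempty -> append to chain.
Insert 568: h=1, bucket 1 nonempty -> append to chain.
Insert 617: h=1, bucket 1 nonempty -> append to chain.
Insert 763: h=0, bucket 0 empty -> new chain.
Insert 177: h=2, bucket 2 empty -> new chain.
Insert 818: h=6, bucket 6 empty -> new chain.
Final buckets:
0: 763
1: 50 -> 456 -> 484 -> 568 -> 617
2: 177
3: .
4: .
5: .
6: 818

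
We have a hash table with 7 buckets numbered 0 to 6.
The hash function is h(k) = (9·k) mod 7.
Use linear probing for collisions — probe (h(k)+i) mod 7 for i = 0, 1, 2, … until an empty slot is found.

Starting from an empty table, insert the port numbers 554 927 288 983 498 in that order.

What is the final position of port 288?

3

554 hashes to 2; slot 2 is free => place at 2.
927 hashes to 6; slot 6 is free => place at 6.
288 hashes to 2; 2 taken => place at 3.
983 hashes to 6; 6 taken => place at 0.
498 hashes to 2; 2,3 taken => place at 4.
Table: [983, —, 554, 288, 498, —, 927]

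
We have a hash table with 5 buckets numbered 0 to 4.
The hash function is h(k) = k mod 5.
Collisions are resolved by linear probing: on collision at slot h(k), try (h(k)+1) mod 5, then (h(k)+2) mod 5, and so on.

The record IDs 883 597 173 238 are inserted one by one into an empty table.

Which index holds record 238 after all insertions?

883: h=3 → slot 3
597: h=2 → slot 2
173: h=3, probe 3,4 → slot 4
238: h=3, probe 3,4,0 → slot 0
Table: [238, ∅, 597, 883, 173]

0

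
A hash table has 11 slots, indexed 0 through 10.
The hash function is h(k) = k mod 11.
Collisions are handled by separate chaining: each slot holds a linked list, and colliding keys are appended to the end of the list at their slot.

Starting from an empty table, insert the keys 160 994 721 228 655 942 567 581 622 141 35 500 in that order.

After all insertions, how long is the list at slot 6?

160 -> bucket 6
994 -> bucket 4
721 -> bucket 6 (collision)
228 -> bucket 8
655 -> bucket 6 (collision)
942 -> bucket 7
567 -> bucket 6 (collision)
581 -> bucket 9
622 -> bucket 6 (collision)
141 -> bucket 9 (collision)
35 -> bucket 2
500 -> bucket 5
Final buckets:
0: -
1: -
2: 35
3: -
4: 994
5: 500
6: 160 -> 721 -> 655 -> 567 -> 622
7: 942
8: 228
9: 581 -> 141
10: -

5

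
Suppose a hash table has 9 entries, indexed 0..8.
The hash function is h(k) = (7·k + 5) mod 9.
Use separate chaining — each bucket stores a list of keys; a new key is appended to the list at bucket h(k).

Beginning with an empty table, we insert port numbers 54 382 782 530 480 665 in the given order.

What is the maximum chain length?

54 → bucket 5
382 → bucket 6
782 → bucket 7
530 → bucket 7 (collision)
480 → bucket 8
665 → bucket 7 (collision)
Final buckets:
0: _
1: _
2: _
3: _
4: _
5: 54
6: 382
7: 782 -> 530 -> 665
8: 480

3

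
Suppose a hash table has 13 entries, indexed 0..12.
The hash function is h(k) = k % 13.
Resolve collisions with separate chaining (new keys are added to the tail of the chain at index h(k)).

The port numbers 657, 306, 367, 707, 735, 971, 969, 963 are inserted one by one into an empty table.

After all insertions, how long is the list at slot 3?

Insert 657: h=7, bucket 7 empty → new chain.
Insert 306: h=7, bucket 7 nonempty → append to chain.
Insert 367: h=3, bucket 3 empty → new chain.
Insert 707: h=5, bucket 5 empty → new chain.
Insert 735: h=7, bucket 7 nonempty → append to chain.
Insert 971: h=9, bucket 9 empty → new chain.
Insert 969: h=7, bucket 7 nonempty → append to chain.
Insert 963: h=1, bucket 1 empty → new chain.
Final buckets:
0: ∅
1: 963
2: ∅
3: 367
4: ∅
5: 707
6: ∅
7: 657 -> 306 -> 735 -> 969
8: ∅
9: 971
10: ∅
11: ∅
12: ∅

1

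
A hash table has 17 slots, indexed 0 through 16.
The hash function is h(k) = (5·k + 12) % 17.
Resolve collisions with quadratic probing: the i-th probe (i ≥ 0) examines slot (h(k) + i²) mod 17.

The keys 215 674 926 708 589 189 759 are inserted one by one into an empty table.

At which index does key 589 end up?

215 hashes to 16; slot 16 is free => place at 16.
674 hashes to 16; 16 taken => place at 0.
926 hashes to 1; slot 1 is free => place at 1.
708 hashes to 16; 16,0 taken => place at 3.
589 hashes to 16; 16,0,3 taken => place at 8.
189 hashes to 5; slot 5 is free => place at 5.
759 hashes to 16; 16,0,3,8 taken => place at 15.
Table: [674, 926, -, 708, -, 189, -, -, 589, -, -, -, -, -, -, 759, 215]

8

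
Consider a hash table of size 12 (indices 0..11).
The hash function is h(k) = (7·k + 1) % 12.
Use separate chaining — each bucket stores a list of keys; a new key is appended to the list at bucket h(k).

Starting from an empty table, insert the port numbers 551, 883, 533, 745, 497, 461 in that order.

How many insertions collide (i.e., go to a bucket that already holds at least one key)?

2

Insert 551: h=6, bucket 6 empty -> new chain.
Insert 883: h=2, bucket 2 empty -> new chain.
Insert 533: h=0, bucket 0 empty -> new chain.
Insert 745: h=8, bucket 8 empty -> new chain.
Insert 497: h=0, bucket 0 nonempty -> append to chain.
Insert 461: h=0, bucket 0 nonempty -> append to chain.
Final buckets:
0: 533 -> 497 -> 461
1: -
2: 883
3: -
4: -
5: -
6: 551
7: -
8: 745
9: -
10: -
11: -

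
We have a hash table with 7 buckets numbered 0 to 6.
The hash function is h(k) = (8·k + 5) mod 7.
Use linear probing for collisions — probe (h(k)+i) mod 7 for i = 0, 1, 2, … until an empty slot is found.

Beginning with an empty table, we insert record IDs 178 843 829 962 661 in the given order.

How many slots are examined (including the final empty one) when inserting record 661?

178 hashes to 1; slot 1 is free → place at 1.
843 hashes to 1; 1 taken → place at 2.
829 hashes to 1; 1,2 taken → place at 3.
962 hashes to 1; 1,2,3 taken → place at 4.
661 hashes to 1; 1,2,3,4 taken → place at 5.
Table: [_, 178, 843, 829, 962, 661, _]

5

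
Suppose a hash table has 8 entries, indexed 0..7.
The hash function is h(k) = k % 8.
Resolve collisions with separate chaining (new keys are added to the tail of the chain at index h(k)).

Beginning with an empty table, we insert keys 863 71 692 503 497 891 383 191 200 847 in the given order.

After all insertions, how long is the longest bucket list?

6

Insert 863: h=7, bucket 7 empty -> new chain.
Insert 71: h=7, bucket 7 nonempty -> append to chain.
Insert 692: h=4, bucket 4 empty -> new chain.
Insert 503: h=7, bucket 7 nonempty -> append to chain.
Insert 497: h=1, bucket 1 empty -> new chain.
Insert 891: h=3, bucket 3 empty -> new chain.
Insert 383: h=7, bucket 7 nonempty -> append to chain.
Insert 191: h=7, bucket 7 nonempty -> append to chain.
Insert 200: h=0, bucket 0 empty -> new chain.
Insert 847: h=7, bucket 7 nonempty -> append to chain.
Final buckets:
0: 200
1: 497
2: ∅
3: 891
4: 692
5: ∅
6: ∅
7: 863 -> 71 -> 503 -> 383 -> 191 -> 847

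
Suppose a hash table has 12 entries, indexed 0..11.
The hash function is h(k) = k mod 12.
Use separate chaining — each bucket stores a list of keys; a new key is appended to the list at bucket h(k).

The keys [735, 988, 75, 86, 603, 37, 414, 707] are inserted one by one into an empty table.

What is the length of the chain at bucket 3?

3

735 -> bucket 3
988 -> bucket 4
75 -> bucket 3 (collision)
86 -> bucket 2
603 -> bucket 3 (collision)
37 -> bucket 1
414 -> bucket 6
707 -> bucket 11
Final buckets:
0: _
1: 37
2: 86
3: 735 -> 75 -> 603
4: 988
5: _
6: 414
7: _
8: _
9: _
10: _
11: 707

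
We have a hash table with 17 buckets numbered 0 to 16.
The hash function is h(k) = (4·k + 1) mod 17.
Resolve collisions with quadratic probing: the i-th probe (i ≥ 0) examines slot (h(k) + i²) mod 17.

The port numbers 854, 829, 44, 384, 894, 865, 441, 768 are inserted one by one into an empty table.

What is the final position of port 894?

11

854: h=0 -> slot 0
829: h=2 -> slot 2
44: h=7 -> slot 7
384: h=7, probe 7,8 -> slot 8
894: h=7, probe 7,8,11 -> slot 11
865: h=10 -> slot 10
441: h=14 -> slot 14
768: h=13 -> slot 13
Table: [854, ∅, 829, ∅, ∅, ∅, ∅, 44, 384, ∅, 865, 894, ∅, 768, 441, ∅, ∅]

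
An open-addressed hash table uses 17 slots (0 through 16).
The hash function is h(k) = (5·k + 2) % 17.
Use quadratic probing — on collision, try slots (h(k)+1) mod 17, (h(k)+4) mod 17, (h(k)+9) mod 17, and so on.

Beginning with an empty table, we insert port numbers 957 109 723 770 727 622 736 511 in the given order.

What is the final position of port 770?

11

957 hashes to 10; slot 10 is free → place at 10.
109 hashes to 3; slot 3 is free → place at 3.
723 hashes to 13; slot 13 is free → place at 13.
770 hashes to 10; 10 taken → place at 11.
727 hashes to 16; slot 16 is free → place at 16.
622 hashes to 1; slot 1 is free → place at 1.
736 hashes to 10; 10,11 taken → place at 14.
511 hashes to 7; slot 7 is free → place at 7.
Table: [_, 622, _, 109, _, _, _, 511, _, _, 957, 770, _, 723, 736, _, 727]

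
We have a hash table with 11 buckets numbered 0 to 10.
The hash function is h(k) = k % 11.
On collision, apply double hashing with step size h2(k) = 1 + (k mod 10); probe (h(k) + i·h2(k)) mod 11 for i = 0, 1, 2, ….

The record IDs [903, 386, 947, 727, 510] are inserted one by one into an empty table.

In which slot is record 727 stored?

903: h=1 → slot 1
386: h=1, h2=7, probe 1,8 → slot 8
947: h=1, h2=8, probe 1,9 → slot 9
727: h=1, h2=8, probe 1,9,6 → slot 6
510: h=4 → slot 4
Table: [_, 903, _, _, 510, _, 727, _, 386, 947, _]

6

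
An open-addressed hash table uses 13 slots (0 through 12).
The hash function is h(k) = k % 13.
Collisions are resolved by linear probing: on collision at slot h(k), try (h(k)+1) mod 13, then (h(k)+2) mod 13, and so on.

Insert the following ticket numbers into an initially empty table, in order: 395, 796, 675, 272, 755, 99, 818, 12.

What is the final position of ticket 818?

2

395: h=5 => slot 5
796: h=3 => slot 3
675: h=12 => slot 12
272: h=12, probe 12,0 => slot 0
755: h=1 => slot 1
99: h=8 => slot 8
818: h=12, probe 12,0,1,2 => slot 2
12: h=12, probe 12,0,1,2,3,4 => slot 4
Table: [272, 755, 818, 796, 12, 395, _, _, 99, _, _, _, 675]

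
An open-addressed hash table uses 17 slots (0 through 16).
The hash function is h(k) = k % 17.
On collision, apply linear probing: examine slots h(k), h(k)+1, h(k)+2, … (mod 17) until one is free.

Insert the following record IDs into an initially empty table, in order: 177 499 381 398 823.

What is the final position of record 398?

9

177: h=7 → slot 7
499: h=6 → slot 6
381: h=7, probe 7,8 → slot 8
398: h=7, probe 7,8,9 → slot 9
823: h=7, probe 7,8,9,10 → slot 10
Table: [—, —, —, —, —, —, 499, 177, 381, 398, 823, —, —, —, —, —, —]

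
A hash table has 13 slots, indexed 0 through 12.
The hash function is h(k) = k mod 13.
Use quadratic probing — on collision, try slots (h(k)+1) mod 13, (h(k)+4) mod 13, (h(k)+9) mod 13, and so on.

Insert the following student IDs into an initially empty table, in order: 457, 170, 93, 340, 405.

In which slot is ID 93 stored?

3

457 hashes to 2; slot 2 is free -> place at 2.
170 hashes to 1; slot 1 is free -> place at 1.
93 hashes to 2; 2 taken -> place at 3.
340 hashes to 2; 2,3 taken -> place at 6.
405 hashes to 2; 2,3,6 taken -> place at 11.
Table: [∅, 170, 457, 93, ∅, ∅, 340, ∅, ∅, ∅, ∅, 405, ∅]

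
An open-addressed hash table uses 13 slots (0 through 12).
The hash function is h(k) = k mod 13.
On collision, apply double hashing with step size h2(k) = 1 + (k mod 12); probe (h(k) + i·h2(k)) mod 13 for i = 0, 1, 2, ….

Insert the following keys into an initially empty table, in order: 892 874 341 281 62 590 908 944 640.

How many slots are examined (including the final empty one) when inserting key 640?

3

892: h=8 => slot 8
874: h=3 => slot 3
341: h=3, h2=6, probe 3,9 => slot 9
281: h=8, h2=6, probe 8,1 => slot 1
62: h=10 => slot 10
590: h=5 => slot 5
908: h=11 => slot 11
944: h=8, h2=9, probe 8,4 => slot 4
640: h=3, h2=5, probe 3,8,0 => slot 0
Table: [640, 281, -, 874, 944, 590, -, -, 892, 341, 62, 908, -]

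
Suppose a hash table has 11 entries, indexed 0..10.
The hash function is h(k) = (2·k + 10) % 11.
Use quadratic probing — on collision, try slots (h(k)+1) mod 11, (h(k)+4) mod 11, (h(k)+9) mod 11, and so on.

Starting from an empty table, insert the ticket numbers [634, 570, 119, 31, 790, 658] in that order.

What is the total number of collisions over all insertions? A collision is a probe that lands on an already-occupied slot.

10

Insert 634: h=2, slot 2 empty -> index 2.
Insert 570: h=6, slot 6 empty -> index 6.
Insert 119: h=6, slot 6 occupied -> index 7.
Insert 31: h=6, slots 6,7 occupied -> index 10.
Insert 790: h=6, slots 6,7,10 occupied -> index 4.
Insert 658: h=6, slots 6,7,10,4 occupied -> index 0.
Table: [658, _, 634, _, 790, _, 570, 119, _, _, 31]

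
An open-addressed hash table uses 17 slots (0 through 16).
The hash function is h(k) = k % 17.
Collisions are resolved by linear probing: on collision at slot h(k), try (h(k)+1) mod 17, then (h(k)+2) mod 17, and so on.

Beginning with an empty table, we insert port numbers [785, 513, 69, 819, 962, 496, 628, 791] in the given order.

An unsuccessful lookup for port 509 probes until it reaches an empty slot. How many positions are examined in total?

2

785: h=3 → slot 3
513: h=3, probe 3,4 → slot 4
69: h=1 → slot 1
819: h=3, probe 3,4,5 → slot 5
962: h=10 → slot 10
496: h=3, probe 3,4,5,6 → slot 6
628: h=16 → slot 16
791: h=9 → slot 9
Table: [_, 69, _, 785, 513, 819, 496, _, _, 791, 962, _, _, _, _, _, 628]
Lookup 509: h=16, probe 16,0 → slot 0 empty, not found.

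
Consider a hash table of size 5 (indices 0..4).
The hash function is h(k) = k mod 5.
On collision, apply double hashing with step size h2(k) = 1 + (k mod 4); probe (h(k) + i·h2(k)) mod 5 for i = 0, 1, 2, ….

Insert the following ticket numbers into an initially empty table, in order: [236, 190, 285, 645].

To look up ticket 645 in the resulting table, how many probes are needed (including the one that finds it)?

236: h=1 -> slot 1
190: h=0 -> slot 0
285: h=0, h2=2, probe 0,2 -> slot 2
645: h=0, h2=2, probe 0,2,4 -> slot 4
Table: [190, 236, 285, _, 645]
Lookup 645: h=0, h2=2, probe 0,2,4 → found at 4.

3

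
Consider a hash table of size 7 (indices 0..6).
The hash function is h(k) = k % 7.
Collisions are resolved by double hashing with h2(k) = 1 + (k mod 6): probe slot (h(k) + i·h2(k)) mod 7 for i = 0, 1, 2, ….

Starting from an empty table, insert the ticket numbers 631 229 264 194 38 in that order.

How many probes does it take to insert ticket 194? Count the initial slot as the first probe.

631 hashes to 1; slot 1 is free => place at 1.
229 hashes to 5; slot 5 is free => place at 5.
264 hashes to 5, h2=1; 5 taken => place at 6.
194 hashes to 5, h2=3; 5,1 taken => place at 4.
38 hashes to 3; slot 3 is free => place at 3.
Table: [-, 631, -, 38, 194, 229, 264]

3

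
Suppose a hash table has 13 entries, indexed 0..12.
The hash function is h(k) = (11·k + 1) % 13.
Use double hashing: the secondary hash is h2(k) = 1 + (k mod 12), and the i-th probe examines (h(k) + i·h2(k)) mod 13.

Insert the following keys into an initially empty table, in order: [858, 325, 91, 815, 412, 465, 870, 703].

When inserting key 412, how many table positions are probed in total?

3

858 hashes to 1; slot 1 is free → place at 1.
325 hashes to 1, h2=2; 1 taken → place at 3.
91 hashes to 1, h2=8; 1 taken → place at 9.
815 hashes to 9, h2=12; 9 taken → place at 8.
412 hashes to 9, h2=5; 9,1 taken → place at 6.
465 hashes to 7; slot 7 is free → place at 7.
870 hashes to 3, h2=7; 3 taken → place at 10.
703 hashes to 12; slot 12 is free → place at 12.
Table: [∅, 858, ∅, 325, ∅, ∅, 412, 465, 815, 91, 870, ∅, 703]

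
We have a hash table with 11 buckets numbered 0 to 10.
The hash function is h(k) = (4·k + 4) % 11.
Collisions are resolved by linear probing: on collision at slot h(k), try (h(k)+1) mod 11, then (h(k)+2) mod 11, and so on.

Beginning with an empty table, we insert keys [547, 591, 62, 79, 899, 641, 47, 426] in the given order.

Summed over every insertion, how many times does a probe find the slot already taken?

547 hashes to 3; slot 3 is free → place at 3.
591 hashes to 3; 3 taken → place at 4.
62 hashes to 10; slot 10 is free → place at 10.
79 hashes to 1; slot 1 is free → place at 1.
899 hashes to 3; 3,4 taken → place at 5.
641 hashes to 5; 5 taken → place at 6.
47 hashes to 5; 5,6 taken → place at 7.
426 hashes to 3; 3,4,5,6,7 taken → place at 8.
Table: [., 79, ., 547, 591, 899, 641, 47, 426, ., 62]

11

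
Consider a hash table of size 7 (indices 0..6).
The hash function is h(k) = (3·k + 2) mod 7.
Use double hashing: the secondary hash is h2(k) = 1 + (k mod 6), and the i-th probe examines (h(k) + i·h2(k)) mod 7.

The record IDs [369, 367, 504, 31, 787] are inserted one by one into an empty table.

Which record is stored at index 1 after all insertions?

787

Insert 369: h=3, slot 3 empty → index 3.
Insert 367: h=4, slot 4 empty → index 4.
Insert 504: h=2, slot 2 empty → index 2.
Insert 31: h=4, h2=2, slot 4 occupied → index 6.
Insert 787: h=4, h2=2, slots 4,6 occupied → index 1.
Table: [∅, 787, 504, 369, 367, ∅, 31]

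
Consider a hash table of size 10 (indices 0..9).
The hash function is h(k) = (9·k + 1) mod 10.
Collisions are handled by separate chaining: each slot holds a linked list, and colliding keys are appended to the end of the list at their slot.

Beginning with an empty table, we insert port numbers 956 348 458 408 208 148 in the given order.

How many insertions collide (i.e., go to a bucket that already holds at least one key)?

4

Insert 956: h=5, bucket 5 empty -> new chain.
Insert 348: h=3, bucket 3 empty -> new chain.
Insert 458: h=3, bucket 3 nonempty -> append to chain.
Insert 408: h=3, bucket 3 nonempty -> append to chain.
Insert 208: h=3, bucket 3 nonempty -> append to chain.
Insert 148: h=3, bucket 3 nonempty -> append to chain.
Final buckets:
0: -
1: -
2: -
3: 348 -> 458 -> 408 -> 208 -> 148
4: -
5: 956
6: -
7: -
8: -
9: -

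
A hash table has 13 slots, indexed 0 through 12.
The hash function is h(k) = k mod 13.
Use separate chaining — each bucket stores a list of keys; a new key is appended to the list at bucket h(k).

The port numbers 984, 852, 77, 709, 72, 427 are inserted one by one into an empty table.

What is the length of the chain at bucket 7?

984 → bucket 9
852 → bucket 7
77 → bucket 12
709 → bucket 7 (collision)
72 → bucket 7 (collision)
427 → bucket 11
Final buckets:
0: —
1: —
2: —
3: —
4: —
5: —
6: —
7: 852 -> 709 -> 72
8: —
9: 984
10: —
11: 427
12: 77

3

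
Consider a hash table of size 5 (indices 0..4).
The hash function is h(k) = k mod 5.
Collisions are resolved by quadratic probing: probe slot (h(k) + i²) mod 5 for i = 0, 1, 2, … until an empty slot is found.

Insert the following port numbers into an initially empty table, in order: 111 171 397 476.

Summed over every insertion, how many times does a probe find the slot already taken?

4

111: h=1 → slot 1
171: h=1, probe 1,2 → slot 2
397: h=2, probe 2,3 → slot 3
476: h=1, probe 1,2,0 → slot 0
Table: [476, 111, 171, 397, _]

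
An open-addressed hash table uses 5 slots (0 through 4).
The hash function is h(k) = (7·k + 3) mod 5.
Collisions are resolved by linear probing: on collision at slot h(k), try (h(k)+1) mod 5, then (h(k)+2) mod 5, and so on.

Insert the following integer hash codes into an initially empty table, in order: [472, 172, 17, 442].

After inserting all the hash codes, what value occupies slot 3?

172

472: h=2 => slot 2
172: h=2, probe 2,3 => slot 3
17: h=2, probe 2,3,4 => slot 4
442: h=2, probe 2,3,4,0 => slot 0
Table: [442, —, 472, 172, 17]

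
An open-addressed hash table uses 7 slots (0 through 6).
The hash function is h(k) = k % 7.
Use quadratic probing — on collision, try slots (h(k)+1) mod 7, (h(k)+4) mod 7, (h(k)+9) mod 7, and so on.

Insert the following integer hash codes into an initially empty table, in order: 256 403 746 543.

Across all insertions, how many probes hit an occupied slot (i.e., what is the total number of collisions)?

6

256 hashes to 4; slot 4 is free -> place at 4.
403 hashes to 4; 4 taken -> place at 5.
746 hashes to 4; 4,5 taken -> place at 1.
543 hashes to 4; 4,5,1 taken -> place at 6.
Table: [_, 746, _, _, 256, 403, 543]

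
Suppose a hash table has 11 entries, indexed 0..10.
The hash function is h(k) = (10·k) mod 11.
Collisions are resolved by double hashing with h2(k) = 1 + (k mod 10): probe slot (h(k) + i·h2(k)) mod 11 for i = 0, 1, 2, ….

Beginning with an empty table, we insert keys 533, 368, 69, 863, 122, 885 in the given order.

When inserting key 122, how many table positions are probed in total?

Insert 533: h=6, slot 6 empty → index 6.
Insert 368: h=6, h2=9, slot 6 occupied → index 4.
Insert 69: h=8, slot 8 empty → index 8.
Insert 863: h=6, h2=4, slot 6 occupied → index 10.
Insert 122: h=10, h2=3, slot 10 occupied → index 2.
Insert 885: h=6, h2=6, slot 6 occupied → index 1.
Table: [∅, 885, 122, ∅, 368, ∅, 533, ∅, 69, ∅, 863]

2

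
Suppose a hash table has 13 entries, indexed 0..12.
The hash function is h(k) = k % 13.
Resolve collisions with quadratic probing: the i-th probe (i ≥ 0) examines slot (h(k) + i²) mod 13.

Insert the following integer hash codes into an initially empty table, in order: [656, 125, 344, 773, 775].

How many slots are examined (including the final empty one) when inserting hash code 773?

3

656: h=6 -> slot 6
125: h=8 -> slot 8
344: h=6, probe 6,7 -> slot 7
773: h=6, probe 6,7,10 -> slot 10
775: h=8, probe 8,9 -> slot 9
Table: [∅, ∅, ∅, ∅, ∅, ∅, 656, 344, 125, 775, 773, ∅, ∅]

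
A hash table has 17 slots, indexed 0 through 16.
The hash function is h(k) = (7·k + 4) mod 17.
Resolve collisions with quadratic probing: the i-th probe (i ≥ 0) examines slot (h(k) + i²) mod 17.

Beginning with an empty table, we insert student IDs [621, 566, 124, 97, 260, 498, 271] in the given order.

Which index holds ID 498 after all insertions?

Insert 621: h=16, slot 16 empty → index 16.
Insert 566: h=5, slot 5 empty → index 5.
Insert 124: h=5, slot 5 occupied → index 6.
Insert 97: h=3, slot 3 empty → index 3.
Insert 260: h=5, slots 5,6 occupied → index 9.
Insert 498: h=5, slots 5,6,9 occupied → index 14.
Insert 271: h=14, slot 14 occupied → index 15.
Table: [_, _, _, 97, _, 566, 124, _, _, 260, _, _, _, _, 498, 271, 621]

14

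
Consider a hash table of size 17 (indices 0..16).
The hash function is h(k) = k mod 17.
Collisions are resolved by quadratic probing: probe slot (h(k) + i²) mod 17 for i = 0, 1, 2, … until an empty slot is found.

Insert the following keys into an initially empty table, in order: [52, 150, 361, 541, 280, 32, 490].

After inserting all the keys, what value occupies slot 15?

541

52: h=1 => slot 1
150: h=14 => slot 14
361: h=4 => slot 4
541: h=14, probe 14,15 => slot 15
280: h=8 => slot 8
32: h=15, probe 15,16 => slot 16
490: h=14, probe 14,15,1,6 => slot 6
Table: [_, 52, _, _, 361, _, 490, _, 280, _, _, _, _, _, 150, 541, 32]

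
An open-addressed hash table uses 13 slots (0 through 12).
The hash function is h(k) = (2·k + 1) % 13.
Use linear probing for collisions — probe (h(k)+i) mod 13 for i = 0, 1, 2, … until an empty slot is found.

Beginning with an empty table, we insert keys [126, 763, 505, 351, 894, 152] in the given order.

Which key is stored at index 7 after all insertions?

126 hashes to 6; slot 6 is free → place at 6.
763 hashes to 6; 6 taken → place at 7.
505 hashes to 10; slot 10 is free → place at 10.
351 hashes to 1; slot 1 is free → place at 1.
894 hashes to 8; slot 8 is free → place at 8.
152 hashes to 6; 6,7,8 taken → place at 9.
Table: [∅, 351, ∅, ∅, ∅, ∅, 126, 763, 894, 152, 505, ∅, ∅]

763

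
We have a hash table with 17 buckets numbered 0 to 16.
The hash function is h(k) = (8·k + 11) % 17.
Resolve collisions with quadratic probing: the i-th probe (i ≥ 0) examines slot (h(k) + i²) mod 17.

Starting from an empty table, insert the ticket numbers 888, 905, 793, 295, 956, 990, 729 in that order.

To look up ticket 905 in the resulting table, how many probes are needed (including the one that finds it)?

Insert 888: h=9, slot 9 empty => index 9.
Insert 905: h=9, slot 9 occupied => index 10.
Insert 793: h=14, slot 14 empty => index 14.
Insert 295: h=8, slot 8 empty => index 8.
Insert 956: h=9, slots 9,10 occupied => index 13.
Insert 990: h=9, slots 9,10,13 occupied => index 1.
Insert 729: h=12, slot 12 empty => index 12.
Table: [∅, 990, ∅, ∅, ∅, ∅, ∅, ∅, 295, 888, 905, ∅, 729, 956, 793, ∅, ∅]
Lookup 905: h=9, probe 9,10 → found at 10.

2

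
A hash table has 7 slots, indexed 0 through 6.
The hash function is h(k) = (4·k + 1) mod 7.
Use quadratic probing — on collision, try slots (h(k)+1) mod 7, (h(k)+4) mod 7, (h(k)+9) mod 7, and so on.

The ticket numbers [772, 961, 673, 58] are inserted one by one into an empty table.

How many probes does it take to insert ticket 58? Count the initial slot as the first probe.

772 hashes to 2; slot 2 is free -> place at 2.
961 hashes to 2; 2 taken -> place at 3.
673 hashes to 5; slot 5 is free -> place at 5.
58 hashes to 2; 2,3 taken -> place at 6.
Table: [—, —, 772, 961, —, 673, 58]

3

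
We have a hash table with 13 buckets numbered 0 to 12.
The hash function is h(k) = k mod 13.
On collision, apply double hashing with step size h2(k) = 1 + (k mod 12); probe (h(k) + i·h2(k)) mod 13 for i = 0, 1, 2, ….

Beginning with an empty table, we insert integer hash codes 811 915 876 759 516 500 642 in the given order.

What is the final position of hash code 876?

811 hashes to 5; slot 5 is free => place at 5.
915 hashes to 5, h2=4; 5 taken => place at 9.
876 hashes to 5, h2=1; 5 taken => place at 6.
759 hashes to 5, h2=4; 5,9 taken => place at 0.
516 hashes to 9, h2=1; 9 taken => place at 10.
500 hashes to 6, h2=9; 6 taken => place at 2.
642 hashes to 5, h2=7; 5 taken => place at 12.
Table: [759, ∅, 500, ∅, ∅, 811, 876, ∅, ∅, 915, 516, ∅, 642]

6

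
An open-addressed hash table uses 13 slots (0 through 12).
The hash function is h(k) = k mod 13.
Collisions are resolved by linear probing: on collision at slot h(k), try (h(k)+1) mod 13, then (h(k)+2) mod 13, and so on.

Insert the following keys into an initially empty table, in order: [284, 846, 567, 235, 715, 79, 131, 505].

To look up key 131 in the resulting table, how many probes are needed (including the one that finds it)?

4

Insert 284: h=11, slot 11 empty => index 11.
Insert 846: h=1, slot 1 empty => index 1.
Insert 567: h=8, slot 8 empty => index 8.
Insert 235: h=1, slot 1 occupied => index 2.
Insert 715: h=0, slot 0 empty => index 0.
Insert 79: h=1, slots 1,2 occupied => index 3.
Insert 131: h=1, slots 1,2,3 occupied => index 4.
Insert 505: h=11, slot 11 occupied => index 12.
Table: [715, 846, 235, 79, 131, _, _, _, 567, _, _, 284, 505]
Lookup 131: h=1, probe 1,2,3,4 → found at 4.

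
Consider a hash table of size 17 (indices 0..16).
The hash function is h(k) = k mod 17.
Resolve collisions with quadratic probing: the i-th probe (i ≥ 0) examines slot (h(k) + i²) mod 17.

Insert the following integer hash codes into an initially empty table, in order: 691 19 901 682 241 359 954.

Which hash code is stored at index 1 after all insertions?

954

691: h=11 => slot 11
19: h=2 => slot 2
901: h=0 => slot 0
682: h=2, probe 2,3 => slot 3
241: h=3, probe 3,4 => slot 4
359: h=2, probe 2,3,6 => slot 6
954: h=2, probe 2,3,6,11,1 => slot 1
Table: [901, 954, 19, 682, 241, ., 359, ., ., ., ., 691, ., ., ., ., .]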